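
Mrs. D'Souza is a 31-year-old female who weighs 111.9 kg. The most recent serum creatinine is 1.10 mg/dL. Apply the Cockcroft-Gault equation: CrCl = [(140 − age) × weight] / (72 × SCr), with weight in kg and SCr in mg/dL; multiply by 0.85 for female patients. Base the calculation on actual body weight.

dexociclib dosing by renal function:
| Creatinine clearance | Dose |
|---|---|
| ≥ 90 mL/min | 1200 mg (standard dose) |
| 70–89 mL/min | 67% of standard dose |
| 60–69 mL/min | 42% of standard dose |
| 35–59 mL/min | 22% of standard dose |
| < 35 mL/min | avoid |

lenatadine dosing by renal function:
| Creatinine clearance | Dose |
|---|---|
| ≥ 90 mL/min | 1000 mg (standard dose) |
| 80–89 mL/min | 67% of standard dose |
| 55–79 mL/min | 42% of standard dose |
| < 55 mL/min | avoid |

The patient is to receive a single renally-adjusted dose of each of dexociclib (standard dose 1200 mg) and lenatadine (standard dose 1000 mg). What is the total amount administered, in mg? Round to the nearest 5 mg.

2200 mg

CrCl = (140 − 31) × 111.9 / (72 × 1.1) × 0.85 = 12197.1 / 79.20 × 0.85 ≈ 130.9 mL/min
CrCl ≈ 131 mL/min.
dexociclib: ≥ 90 mL/min → 100% of 1200 mg = 1200 mg.
lenatadine: ≥ 90 mL/min → 100% of 1000 mg = 1000 mg.
Total = 1200 + 1000 = 2200 mg.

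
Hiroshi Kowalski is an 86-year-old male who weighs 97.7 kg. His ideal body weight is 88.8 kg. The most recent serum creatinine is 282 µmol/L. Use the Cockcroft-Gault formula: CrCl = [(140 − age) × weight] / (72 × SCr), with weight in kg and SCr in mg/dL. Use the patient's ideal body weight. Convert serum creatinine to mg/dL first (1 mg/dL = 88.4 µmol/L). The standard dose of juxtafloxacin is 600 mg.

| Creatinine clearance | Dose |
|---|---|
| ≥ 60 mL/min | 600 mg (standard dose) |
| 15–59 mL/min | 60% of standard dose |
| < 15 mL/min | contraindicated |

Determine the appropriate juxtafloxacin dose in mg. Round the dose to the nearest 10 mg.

SCr = 282 / 88.4 = 3.19 mg/dL
CrCl = (140 − 86) × 88.8 / (72 × 3.19) = 4795.2 / 229.68 ≈ 20.9 mL/min
CrCl ≈ 21 mL/min → bracket 15–59 mL/min.
60% of 600 mg = 360 mg

360 mg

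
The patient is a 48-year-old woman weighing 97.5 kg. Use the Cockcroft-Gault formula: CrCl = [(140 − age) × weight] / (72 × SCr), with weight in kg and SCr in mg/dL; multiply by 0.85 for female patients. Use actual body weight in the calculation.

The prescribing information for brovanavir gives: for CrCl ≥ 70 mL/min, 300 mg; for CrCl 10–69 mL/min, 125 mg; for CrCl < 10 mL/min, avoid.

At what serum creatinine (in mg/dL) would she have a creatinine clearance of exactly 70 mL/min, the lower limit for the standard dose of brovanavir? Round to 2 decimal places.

1.51 mg/dL

Standard dose requires CrCl ≥ 70 mL/min.
Set (140 − 48) × 97.5 × 0.85 / (72 × SCr) = 70
SCr = (140 − 48) × 97.5 × 0.85 / (72 × 70) = 1.513 mg/dL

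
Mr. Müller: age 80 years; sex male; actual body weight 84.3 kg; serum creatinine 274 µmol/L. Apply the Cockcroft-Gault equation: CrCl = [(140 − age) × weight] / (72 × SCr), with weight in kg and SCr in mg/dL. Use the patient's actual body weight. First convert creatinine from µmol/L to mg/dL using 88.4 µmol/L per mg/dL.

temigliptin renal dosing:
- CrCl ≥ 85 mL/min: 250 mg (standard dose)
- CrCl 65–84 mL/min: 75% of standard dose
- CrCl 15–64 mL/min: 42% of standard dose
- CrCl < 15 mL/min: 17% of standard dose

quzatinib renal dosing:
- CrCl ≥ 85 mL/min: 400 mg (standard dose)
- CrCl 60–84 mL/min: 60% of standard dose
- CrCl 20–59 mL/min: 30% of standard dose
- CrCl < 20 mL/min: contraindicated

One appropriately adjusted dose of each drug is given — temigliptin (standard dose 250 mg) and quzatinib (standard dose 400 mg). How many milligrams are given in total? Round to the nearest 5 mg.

225 mg

SCr = 274 / 88.4 = 3.1 mg/dL
CrCl = (140 − 80) × 84.3 / (72 × 3.1) = 5058.0 / 223.20 ≈ 22.7 mL/min
CrCl ≈ 23 mL/min.
temigliptin: 15–64 mL/min → 42% of 250 mg = 105 mg.
quzatinib: 20–59 mL/min → 30% of 400 mg = 120 mg.
Total = 105 + 120 = 225 mg.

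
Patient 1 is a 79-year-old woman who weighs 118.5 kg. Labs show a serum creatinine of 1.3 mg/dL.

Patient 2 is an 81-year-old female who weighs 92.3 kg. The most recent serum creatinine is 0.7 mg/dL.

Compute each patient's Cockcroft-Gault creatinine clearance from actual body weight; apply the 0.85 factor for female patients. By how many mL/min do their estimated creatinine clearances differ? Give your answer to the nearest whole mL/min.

Patient 1: CrCl = (140 − 79) × 118.5 / (72 × 1.3) × 0.85 = 7228.5 / 93.60 × 0.85 ≈ 65.6 mL/min
Patient 2: CrCl = (140 − 81) × 92.3 / (72 × 0.7) × 0.85 = 5445.7 / 50.40 × 0.85 ≈ 91.8 mL/min
|65.6 − 91.8| = 26.2 mL/min

26 mL/min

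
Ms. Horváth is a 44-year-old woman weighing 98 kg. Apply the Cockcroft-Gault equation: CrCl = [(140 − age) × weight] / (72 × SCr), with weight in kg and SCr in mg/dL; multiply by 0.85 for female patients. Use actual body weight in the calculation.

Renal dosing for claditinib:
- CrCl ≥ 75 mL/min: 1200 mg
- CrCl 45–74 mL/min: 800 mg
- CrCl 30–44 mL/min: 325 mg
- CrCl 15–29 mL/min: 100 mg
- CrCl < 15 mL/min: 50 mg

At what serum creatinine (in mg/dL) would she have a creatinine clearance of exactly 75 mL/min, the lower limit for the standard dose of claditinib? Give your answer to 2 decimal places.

1.48 mg/dL

Standard dose requires CrCl ≥ 75 mL/min.
Set (140 − 44) × 98 × 0.85 / (72 × SCr) = 75
SCr = (140 − 44) × 98 × 0.85 / (72 × 75) = 1.481 mg/dL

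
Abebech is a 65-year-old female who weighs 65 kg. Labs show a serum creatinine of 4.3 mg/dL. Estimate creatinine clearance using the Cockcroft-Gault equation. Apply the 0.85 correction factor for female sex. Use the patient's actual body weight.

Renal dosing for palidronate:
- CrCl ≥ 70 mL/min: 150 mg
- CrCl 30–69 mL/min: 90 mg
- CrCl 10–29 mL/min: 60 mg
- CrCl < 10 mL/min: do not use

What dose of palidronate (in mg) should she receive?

60 mg

CrCl = (140 − 65) × 65 / (72 × 4.3) × 0.85 = 4875.0 / 309.60 × 0.85 ≈ 13.4 mL/min
CrCl ≈ 13 mL/min → bracket 10–29 mL/min.
Dose for this bracket: 60 mg.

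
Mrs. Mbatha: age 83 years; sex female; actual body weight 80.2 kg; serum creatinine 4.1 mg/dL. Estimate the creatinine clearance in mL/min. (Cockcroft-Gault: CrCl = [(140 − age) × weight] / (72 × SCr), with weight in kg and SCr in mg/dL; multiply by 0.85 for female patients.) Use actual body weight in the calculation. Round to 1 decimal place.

CrCl = (140 − 83) × 80.2 / (72 × 4.1) × 0.85 = 4571.4 / 295.20 × 0.85 ≈ 13.2 mL/min

13.2 mL/min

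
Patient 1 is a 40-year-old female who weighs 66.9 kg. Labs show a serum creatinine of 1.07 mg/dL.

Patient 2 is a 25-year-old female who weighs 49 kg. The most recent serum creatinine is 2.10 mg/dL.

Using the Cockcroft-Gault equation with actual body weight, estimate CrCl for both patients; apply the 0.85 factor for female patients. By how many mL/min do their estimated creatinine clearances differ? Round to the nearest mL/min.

Patient 1: CrCl = (140 − 40) × 66.9 / (72 × 1.07) × 0.85 = 6690.0 / 77.04 × 0.85 ≈ 73.8 mL/min
Patient 2: CrCl = (140 − 25) × 49 / (72 × 2.1) × 0.85 = 5635.0 / 151.20 × 0.85 ≈ 31.7 mL/min
|73.8 − 31.7| = 42.1 mL/min

42 mL/min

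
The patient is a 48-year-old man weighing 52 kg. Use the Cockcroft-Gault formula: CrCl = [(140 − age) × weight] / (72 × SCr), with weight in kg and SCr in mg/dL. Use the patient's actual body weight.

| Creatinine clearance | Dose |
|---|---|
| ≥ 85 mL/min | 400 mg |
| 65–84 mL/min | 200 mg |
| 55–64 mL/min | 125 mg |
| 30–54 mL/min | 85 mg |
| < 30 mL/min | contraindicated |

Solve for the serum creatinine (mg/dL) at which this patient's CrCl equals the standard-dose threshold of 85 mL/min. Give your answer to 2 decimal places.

0.78 mg/dL

Standard dose requires CrCl ≥ 85 mL/min.
Set (140 − 48) × 52 / (72 × SCr) = 85
SCr = (140 − 48) × 52 / (72 × 85) = 0.782 mg/dL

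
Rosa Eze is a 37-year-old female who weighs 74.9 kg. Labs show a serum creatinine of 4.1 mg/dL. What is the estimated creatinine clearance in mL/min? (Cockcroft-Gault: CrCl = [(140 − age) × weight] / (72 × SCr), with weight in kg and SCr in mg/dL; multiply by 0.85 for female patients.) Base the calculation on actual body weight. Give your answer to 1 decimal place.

22.2 mL/min

CrCl = (140 − 37) × 74.9 / (72 × 4.1) × 0.85 = 7714.7 / 295.20 × 0.85 ≈ 22.2 mL/min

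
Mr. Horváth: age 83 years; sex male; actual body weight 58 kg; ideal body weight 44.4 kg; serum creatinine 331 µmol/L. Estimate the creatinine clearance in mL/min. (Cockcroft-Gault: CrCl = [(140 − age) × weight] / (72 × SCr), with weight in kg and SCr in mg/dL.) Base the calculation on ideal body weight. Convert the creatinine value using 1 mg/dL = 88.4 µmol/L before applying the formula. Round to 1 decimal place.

9.4 mL/min

SCr = 331 / 88.4 = 3.744 mg/dL
CrCl = (140 − 83) × 44.4 / (72 × 3.744) = 2530.8 / 269.57 ≈ 9.4 mL/min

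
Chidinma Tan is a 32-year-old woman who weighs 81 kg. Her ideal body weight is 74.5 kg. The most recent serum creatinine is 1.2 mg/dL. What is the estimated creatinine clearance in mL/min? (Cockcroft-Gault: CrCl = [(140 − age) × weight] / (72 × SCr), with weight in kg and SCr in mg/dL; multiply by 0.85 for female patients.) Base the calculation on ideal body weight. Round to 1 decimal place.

79.2 mL/min

CrCl = (140 − 32) × 74.5 / (72 × 1.2) × 0.85 = 8046.0 / 86.40 × 0.85 ≈ 79.2 mL/min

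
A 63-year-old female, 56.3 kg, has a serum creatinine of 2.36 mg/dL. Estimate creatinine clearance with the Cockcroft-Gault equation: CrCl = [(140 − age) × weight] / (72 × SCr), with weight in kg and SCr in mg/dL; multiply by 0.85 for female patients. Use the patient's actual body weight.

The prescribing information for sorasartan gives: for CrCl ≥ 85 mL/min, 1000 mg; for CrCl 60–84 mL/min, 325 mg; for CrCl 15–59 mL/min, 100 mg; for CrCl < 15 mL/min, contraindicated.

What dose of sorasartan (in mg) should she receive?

100 mg

CrCl = (140 − 63) × 56.3 / (72 × 2.36) × 0.85 = 4335.1 / 169.92 × 0.85 ≈ 21.7 mL/min
CrCl ≈ 22 mL/min → bracket 15–59 mL/min.
Dose for this bracket: 100 mg.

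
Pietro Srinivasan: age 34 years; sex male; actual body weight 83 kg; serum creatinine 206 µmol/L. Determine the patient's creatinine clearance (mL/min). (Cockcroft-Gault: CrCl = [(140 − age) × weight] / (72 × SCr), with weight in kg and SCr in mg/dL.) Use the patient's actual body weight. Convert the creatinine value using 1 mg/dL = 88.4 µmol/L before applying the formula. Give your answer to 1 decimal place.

SCr = 206 / 88.4 = 2.33 mg/dL
CrCl = (140 − 34) × 83 / (72 × 2.33) = 8798.0 / 167.76 ≈ 52.4 mL/min

52.4 mL/min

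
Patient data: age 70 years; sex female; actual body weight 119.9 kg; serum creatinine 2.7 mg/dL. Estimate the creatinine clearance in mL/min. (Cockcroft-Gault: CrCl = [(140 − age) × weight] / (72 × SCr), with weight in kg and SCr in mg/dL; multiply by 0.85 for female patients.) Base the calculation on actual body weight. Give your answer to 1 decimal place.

36.7 mL/min

CrCl = (140 − 70) × 119.9 / (72 × 2.7) × 0.85 = 8393.0 / 194.40 × 0.85 ≈ 36.7 mL/min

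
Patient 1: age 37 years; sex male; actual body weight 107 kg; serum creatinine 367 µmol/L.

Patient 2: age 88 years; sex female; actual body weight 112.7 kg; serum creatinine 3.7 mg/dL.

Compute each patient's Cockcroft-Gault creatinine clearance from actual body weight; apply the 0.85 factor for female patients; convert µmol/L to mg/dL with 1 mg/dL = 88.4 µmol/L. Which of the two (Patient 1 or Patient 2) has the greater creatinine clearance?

Patient 1

Patient 1: SCr = 367 / 88.4 = 4.152 mg/dL
Patient 1: CrCl = (140 − 37) × 107 / (72 × 4.152) = 11021.0 / 298.94 ≈ 36.9 mL/min
Patient 2: CrCl = (140 − 88) × 112.7 / (72 × 3.7) × 0.85 = 5860.4 / 266.40 × 0.85 ≈ 18.7 mL/min
36.9 vs 18.7 mL/min → Patient 1 is higher.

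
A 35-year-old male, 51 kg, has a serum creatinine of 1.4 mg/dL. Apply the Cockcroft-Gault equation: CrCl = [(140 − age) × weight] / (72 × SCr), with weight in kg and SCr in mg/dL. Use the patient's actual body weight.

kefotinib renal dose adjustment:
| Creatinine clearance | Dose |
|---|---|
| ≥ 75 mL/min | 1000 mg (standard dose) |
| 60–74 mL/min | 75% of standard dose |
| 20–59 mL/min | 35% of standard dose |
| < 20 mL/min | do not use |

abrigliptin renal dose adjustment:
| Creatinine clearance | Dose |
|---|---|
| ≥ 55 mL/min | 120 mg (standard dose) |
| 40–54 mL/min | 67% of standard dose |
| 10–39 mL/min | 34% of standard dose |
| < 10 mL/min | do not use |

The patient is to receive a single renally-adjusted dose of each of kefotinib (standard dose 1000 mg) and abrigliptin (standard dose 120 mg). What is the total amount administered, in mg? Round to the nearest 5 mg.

CrCl = (140 − 35) × 51 / (72 × 1.4) = 5355.0 / 100.80 ≈ 53.1 mL/min
CrCl ≈ 53 mL/min.
kefotinib: 20–59 mL/min → 35% of 1000 mg = 350 mg.
abrigliptin: 40–54 mL/min → 67% of 120 mg = 80.4 mg.
Total = 350 + 80.4 = 430.4 mg.

430 mg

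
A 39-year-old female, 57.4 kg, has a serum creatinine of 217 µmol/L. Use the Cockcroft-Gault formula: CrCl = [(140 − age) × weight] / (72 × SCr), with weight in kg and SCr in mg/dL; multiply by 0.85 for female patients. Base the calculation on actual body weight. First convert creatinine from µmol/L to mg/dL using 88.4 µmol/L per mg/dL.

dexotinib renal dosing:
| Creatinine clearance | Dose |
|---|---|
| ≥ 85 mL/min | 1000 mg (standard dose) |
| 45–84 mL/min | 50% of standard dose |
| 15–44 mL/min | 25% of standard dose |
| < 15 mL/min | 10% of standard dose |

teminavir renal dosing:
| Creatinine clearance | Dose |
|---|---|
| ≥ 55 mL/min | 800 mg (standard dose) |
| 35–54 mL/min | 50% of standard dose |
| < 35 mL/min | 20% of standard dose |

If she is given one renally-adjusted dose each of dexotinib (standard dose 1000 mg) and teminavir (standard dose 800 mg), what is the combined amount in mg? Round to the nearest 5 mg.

410 mg

SCr = 217 / 88.4 = 2.455 mg/dL
CrCl = (140 − 39) × 57.4 / (72 × 2.455) × 0.85 = 5797.4 / 176.76 × 0.85 ≈ 27.9 mL/min
CrCl ≈ 28 mL/min.
dexotinib: 15–44 mL/min → 25% of 1000 mg = 250 mg.
teminavir: < 35 mL/min → 20% of 800 mg = 160 mg.
Total = 250 + 160 = 410 mg.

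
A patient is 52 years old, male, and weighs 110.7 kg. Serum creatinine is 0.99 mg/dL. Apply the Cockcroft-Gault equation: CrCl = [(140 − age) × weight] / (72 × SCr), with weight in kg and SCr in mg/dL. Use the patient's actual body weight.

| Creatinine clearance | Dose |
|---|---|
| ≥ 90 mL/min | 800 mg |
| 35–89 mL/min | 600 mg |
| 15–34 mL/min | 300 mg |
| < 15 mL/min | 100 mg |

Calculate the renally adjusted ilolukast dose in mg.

800 mg

CrCl = (140 − 52) × 110.7 / (72 × 0.99) = 9741.6 / 71.28 ≈ 136.7 mL/min
CrCl ≈ 137 mL/min → bracket ≥ 90 mL/min.
Dose for this bracket: 800 mg.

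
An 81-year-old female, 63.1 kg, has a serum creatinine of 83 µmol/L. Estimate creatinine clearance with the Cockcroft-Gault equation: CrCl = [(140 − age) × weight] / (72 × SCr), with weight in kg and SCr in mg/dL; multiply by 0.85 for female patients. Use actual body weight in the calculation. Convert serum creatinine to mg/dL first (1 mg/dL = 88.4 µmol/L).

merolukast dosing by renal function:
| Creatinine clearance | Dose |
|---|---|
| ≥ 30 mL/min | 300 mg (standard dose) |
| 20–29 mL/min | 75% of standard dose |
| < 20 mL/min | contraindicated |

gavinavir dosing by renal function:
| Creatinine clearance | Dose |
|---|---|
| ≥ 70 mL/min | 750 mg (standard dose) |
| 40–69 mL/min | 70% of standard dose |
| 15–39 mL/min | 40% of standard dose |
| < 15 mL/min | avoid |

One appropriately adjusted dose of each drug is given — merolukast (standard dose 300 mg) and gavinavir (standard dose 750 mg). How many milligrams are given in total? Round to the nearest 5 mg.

825 mg

SCr = 83 / 88.4 = 0.939 mg/dL
CrCl = (140 − 81) × 63.1 / (72 × 0.939) × 0.85 = 3722.9 / 67.61 × 0.85 ≈ 46.8 mL/min
CrCl ≈ 47 mL/min.
merolukast: ≥ 30 mL/min → 100% of 300 mg = 300 mg.
gavinavir: 40–69 mL/min → 70% of 750 mg = 525 mg.
Total = 300 + 525 = 825 mg.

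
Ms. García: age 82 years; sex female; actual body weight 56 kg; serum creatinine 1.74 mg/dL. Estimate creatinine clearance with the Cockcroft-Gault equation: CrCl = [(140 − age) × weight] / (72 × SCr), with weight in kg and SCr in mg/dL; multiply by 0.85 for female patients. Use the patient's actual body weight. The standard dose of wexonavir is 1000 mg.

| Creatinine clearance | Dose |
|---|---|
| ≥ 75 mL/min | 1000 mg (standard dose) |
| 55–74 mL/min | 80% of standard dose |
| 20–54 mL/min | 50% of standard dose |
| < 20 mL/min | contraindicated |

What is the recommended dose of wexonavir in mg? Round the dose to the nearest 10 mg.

500 mg

CrCl = (140 − 82) × 56 / (72 × 1.74) × 0.85 = 3248.0 / 125.28 × 0.85 ≈ 22.0 mL/min
CrCl ≈ 22 mL/min → bracket 20–54 mL/min.
50% of 1000 mg = 500 mg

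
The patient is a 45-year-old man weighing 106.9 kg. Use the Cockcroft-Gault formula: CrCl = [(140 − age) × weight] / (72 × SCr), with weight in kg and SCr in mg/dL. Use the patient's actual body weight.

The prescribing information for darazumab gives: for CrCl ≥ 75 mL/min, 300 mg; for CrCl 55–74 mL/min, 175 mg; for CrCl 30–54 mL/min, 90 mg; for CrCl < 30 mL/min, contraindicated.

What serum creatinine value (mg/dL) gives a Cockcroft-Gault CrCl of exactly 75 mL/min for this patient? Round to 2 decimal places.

1.88 mg/dL

Standard dose requires CrCl ≥ 75 mL/min.
Set (140 − 45) × 106.9 / (72 × SCr) = 75
SCr = (140 − 45) × 106.9 / (72 × 75) = 1.881 mg/dL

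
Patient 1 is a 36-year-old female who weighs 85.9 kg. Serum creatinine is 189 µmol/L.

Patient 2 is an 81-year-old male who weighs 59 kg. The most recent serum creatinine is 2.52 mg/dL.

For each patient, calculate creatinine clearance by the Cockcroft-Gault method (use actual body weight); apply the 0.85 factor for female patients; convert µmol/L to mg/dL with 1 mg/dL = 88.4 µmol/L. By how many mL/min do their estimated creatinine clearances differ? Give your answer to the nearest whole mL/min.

30 mL/min

Patient 1: SCr = 189 / 88.4 = 2.138 mg/dL
Patient 1: CrCl = (140 − 36) × 85.9 / (72 × 2.138) × 0.85 = 8933.6 / 153.94 × 0.85 ≈ 49.3 mL/min
Patient 2: CrCl = (140 − 81) × 59 / (72 × 2.52) = 3481.0 / 181.44 ≈ 19.2 mL/min
|49.3 − 19.2| = 30.1 mL/min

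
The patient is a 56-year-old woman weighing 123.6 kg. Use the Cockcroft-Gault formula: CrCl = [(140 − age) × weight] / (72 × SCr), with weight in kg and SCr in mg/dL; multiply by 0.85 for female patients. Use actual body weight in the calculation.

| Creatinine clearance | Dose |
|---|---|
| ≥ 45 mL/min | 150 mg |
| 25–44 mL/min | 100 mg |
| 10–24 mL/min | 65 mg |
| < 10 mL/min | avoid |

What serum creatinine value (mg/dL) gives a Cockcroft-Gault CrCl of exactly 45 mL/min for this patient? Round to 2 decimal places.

2.72 mg/dL

Standard dose requires CrCl ≥ 45 mL/min.
Set (140 − 56) × 123.6 × 0.85 / (72 × SCr) = 45
SCr = (140 − 56) × 123.6 × 0.85 / (72 × 45) = 2.724 mg/dL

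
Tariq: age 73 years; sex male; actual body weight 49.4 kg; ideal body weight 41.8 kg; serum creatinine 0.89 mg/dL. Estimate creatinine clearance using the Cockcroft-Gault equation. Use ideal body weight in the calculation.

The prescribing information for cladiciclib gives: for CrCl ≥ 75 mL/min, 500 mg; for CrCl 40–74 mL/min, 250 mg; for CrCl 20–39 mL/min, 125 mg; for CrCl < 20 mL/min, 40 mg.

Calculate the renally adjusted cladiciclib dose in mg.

CrCl = (140 − 73) × 41.8 / (72 × 0.89) = 2800.6 / 64.08 ≈ 43.7 mL/min
CrCl ≈ 44 mL/min → bracket 40–74 mL/min.
Dose for this bracket: 250 mg.

250 mg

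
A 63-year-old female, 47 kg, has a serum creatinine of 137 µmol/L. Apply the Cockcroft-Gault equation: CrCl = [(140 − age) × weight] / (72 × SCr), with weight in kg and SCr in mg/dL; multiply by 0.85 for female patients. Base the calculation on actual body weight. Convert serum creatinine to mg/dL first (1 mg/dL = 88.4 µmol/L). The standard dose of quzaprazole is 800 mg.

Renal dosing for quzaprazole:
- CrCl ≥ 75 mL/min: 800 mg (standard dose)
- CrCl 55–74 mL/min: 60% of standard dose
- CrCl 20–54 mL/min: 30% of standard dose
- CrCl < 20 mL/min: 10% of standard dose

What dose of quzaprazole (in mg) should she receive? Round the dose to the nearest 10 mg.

SCr = 137 / 88.4 = 1.55 mg/dL
CrCl = (140 − 63) × 47 / (72 × 1.55) × 0.85 = 3619.0 / 111.60 × 0.85 ≈ 27.6 mL/min
CrCl ≈ 28 mL/min → bracket 20–54 mL/min.
30% of 800 mg = 240 mg

240 mg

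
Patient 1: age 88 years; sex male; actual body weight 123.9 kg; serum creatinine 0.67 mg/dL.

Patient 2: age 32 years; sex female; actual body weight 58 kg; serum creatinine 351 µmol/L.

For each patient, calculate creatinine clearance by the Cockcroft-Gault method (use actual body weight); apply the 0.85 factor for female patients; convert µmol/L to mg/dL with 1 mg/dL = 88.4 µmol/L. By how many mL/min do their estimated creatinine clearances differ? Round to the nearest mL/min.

115 mL/min

Patient 1: CrCl = (140 − 88) × 123.9 / (72 × 0.67) = 6442.8 / 48.24 ≈ 133.6 mL/min
Patient 2: SCr = 351 / 88.4 = 3.971 mg/dL
Patient 2: CrCl = (140 − 32) × 58 / (72 × 3.971) × 0.85 = 6264.0 / 285.91 × 0.85 ≈ 18.6 mL/min
|133.6 − 18.6| = 115.0 mL/min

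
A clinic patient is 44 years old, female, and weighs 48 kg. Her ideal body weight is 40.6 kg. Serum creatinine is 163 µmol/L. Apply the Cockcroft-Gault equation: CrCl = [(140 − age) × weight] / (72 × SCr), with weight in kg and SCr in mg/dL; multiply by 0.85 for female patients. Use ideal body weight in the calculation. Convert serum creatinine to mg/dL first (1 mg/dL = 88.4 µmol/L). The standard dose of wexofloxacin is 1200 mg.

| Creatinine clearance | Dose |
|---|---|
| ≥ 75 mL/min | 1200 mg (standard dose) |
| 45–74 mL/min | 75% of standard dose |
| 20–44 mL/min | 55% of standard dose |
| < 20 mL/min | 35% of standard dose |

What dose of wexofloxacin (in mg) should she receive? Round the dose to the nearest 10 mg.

SCr = 163 / 88.4 = 1.844 mg/dL
CrCl = (140 − 44) × 40.6 / (72 × 1.844) × 0.85 = 3897.6 / 132.77 × 0.85 ≈ 25.0 mL/min
CrCl ≈ 25 mL/min → bracket 20–44 mL/min.
55% of 1200 mg = 660 mg

660 mg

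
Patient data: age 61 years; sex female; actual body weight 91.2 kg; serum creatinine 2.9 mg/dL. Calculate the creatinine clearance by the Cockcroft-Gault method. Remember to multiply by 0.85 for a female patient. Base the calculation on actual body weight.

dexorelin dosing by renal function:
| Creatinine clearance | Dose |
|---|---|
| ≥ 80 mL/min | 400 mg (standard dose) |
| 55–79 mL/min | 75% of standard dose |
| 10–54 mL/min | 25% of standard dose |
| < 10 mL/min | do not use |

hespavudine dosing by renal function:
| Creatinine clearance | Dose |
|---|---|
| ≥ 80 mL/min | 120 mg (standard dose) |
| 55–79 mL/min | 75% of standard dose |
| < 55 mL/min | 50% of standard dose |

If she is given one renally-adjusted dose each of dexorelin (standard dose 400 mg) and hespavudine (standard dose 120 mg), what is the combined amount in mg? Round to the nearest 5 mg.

160 mg

CrCl = (140 − 61) × 91.2 / (72 × 2.9) × 0.85 = 7204.8 / 208.80 × 0.85 ≈ 29.3 mL/min
CrCl ≈ 29 mL/min.
dexorelin: 10–54 mL/min → 25% of 400 mg = 100 mg.
hespavudine: < 55 mL/min → 50% of 120 mg = 60 mg.
Total = 100 + 60 = 160 mg.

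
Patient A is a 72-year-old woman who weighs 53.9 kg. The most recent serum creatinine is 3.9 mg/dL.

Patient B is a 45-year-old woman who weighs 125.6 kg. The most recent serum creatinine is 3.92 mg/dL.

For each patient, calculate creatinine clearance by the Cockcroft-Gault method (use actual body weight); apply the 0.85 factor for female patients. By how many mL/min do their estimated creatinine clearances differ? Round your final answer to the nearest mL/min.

25 mL/min

Patient A: CrCl = (140 − 72) × 53.9 / (72 × 3.9) × 0.85 = 3665.2 / 280.80 × 0.85 ≈ 11.1 mL/min
Patient B: CrCl = (140 − 45) × 125.6 / (72 × 3.92) × 0.85 = 11932.0 / 282.24 × 0.85 ≈ 35.9 mL/min
|11.1 − 35.9| = 24.8 mL/min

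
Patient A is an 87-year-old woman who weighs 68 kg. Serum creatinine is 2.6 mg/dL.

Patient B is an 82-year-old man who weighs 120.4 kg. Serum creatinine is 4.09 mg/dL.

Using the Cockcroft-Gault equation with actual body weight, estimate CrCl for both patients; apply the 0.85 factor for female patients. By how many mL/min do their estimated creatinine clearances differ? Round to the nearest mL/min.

7 mL/min

Patient A: CrCl = (140 − 87) × 68 / (72 × 2.6) × 0.85 = 3604.0 / 187.20 × 0.85 ≈ 16.4 mL/min
Patient B: CrCl = (140 − 82) × 120.4 / (72 × 4.09) = 6983.2 / 294.48 ≈ 23.7 mL/min
|16.4 − 23.7| = 7.3 mL/min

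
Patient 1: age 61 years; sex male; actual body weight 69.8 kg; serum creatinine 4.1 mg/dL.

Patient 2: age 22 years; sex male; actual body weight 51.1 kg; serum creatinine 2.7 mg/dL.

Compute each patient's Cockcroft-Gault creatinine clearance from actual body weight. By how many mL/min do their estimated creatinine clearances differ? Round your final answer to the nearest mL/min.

Patient 1: CrCl = (140 − 61) × 69.8 / (72 × 4.1) = 5514.2 / 295.20 ≈ 18.7 mL/min
Patient 2: CrCl = (140 − 22) × 51.1 / (72 × 2.7) = 6029.8 / 194.40 ≈ 31.0 mL/min
|18.7 − 31.0| = 12.3 mL/min

12 mL/min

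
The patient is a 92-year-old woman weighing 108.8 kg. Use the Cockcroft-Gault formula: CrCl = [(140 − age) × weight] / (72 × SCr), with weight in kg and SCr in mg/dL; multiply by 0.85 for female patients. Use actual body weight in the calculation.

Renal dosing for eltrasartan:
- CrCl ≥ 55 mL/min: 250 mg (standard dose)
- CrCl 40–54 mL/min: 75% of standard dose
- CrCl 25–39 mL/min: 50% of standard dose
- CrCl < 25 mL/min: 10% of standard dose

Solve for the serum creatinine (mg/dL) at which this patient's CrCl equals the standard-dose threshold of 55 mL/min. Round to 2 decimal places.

1.12 mg/dL

Standard dose requires CrCl ≥ 55 mL/min.
Set (140 − 92) × 108.8 × 0.85 / (72 × SCr) = 55
SCr = (140 − 92) × 108.8 × 0.85 / (72 × 55) = 1.121 mg/dL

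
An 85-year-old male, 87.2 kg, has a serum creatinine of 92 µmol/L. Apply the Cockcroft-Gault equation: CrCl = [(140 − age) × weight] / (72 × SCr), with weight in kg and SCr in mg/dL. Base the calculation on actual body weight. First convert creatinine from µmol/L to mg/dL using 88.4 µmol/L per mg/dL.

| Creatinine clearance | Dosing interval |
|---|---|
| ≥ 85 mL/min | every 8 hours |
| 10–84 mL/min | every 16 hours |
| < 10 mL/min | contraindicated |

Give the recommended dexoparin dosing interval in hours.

SCr = 92 / 88.4 = 1.041 mg/dL
CrCl = (140 − 85) × 87.2 / (72 × 1.041) = 4796.0 / 74.95 ≈ 64.0 mL/min
CrCl ≈ 64 mL/min → bracket 10–84 mL/min → every 16 hours.

every 16 hours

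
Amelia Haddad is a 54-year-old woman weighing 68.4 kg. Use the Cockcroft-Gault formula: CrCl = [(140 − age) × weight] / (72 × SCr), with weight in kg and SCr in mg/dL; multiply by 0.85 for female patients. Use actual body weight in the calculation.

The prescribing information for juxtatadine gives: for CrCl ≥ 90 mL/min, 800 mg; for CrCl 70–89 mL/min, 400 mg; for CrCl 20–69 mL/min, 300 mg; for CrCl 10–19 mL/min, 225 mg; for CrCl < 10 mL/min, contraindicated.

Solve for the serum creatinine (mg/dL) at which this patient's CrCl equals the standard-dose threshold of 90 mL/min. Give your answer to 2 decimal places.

0.77 mg/dL

Standard dose requires CrCl ≥ 90 mL/min.
Set (140 − 54) × 68.4 × 0.85 / (72 × SCr) = 90
SCr = (140 − 54) × 68.4 × 0.85 / (72 × 90) = 0.772 mg/dL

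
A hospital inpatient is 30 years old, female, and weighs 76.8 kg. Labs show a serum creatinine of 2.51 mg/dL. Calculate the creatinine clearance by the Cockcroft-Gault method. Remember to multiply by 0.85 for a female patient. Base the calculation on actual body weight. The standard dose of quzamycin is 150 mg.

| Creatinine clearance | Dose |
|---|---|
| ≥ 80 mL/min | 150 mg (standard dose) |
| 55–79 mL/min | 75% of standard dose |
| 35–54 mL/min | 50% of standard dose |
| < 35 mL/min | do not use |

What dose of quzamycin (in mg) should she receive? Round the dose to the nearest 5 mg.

CrCl = (140 − 30) × 76.8 / (72 × 2.51) × 0.85 = 8448.0 / 180.72 × 0.85 ≈ 39.7 mL/min
CrCl ≈ 40 mL/min → bracket 35–54 mL/min.
50% of 150 mg = 75 mg

75 mg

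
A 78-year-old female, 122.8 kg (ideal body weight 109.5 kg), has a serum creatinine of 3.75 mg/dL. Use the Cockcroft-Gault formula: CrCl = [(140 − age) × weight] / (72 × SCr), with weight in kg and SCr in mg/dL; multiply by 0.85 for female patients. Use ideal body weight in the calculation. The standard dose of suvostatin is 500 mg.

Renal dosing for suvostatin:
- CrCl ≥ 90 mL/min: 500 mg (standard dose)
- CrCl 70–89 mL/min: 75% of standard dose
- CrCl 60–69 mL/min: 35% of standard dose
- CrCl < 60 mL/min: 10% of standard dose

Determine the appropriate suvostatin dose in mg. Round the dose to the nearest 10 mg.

50 mg

CrCl = (140 − 78) × 109.5 / (72 × 3.75) × 0.85 = 6789.0 / 270.00 × 0.85 ≈ 21.4 mL/min
CrCl ≈ 21 mL/min → bracket < 60 mL/min.
10% of 500 mg = 50 mg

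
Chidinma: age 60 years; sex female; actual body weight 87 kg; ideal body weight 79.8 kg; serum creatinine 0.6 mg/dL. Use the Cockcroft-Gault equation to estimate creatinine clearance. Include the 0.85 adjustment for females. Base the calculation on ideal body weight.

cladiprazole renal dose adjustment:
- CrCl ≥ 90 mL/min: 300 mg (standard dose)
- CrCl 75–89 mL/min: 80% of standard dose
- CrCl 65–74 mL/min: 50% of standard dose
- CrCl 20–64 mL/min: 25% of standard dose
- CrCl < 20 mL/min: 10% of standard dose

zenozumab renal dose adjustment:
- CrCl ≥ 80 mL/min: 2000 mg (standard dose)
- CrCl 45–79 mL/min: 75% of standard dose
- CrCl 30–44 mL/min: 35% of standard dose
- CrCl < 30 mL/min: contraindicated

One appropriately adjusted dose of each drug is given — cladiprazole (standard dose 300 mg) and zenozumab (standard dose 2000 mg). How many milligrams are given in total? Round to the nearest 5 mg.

CrCl = (140 − 60) × 79.8 / (72 × 0.6) × 0.85 = 6384.0 / 43.20 × 0.85 ≈ 125.6 mL/min
CrCl ≈ 126 mL/min.
cladiprazole: ≥ 90 mL/min → 100% of 300 mg = 300 mg.
zenozumab: ≥ 80 mL/min → 100% of 2000 mg = 2000 mg.
Total = 300 + 2000 = 2300 mg.

2300 mg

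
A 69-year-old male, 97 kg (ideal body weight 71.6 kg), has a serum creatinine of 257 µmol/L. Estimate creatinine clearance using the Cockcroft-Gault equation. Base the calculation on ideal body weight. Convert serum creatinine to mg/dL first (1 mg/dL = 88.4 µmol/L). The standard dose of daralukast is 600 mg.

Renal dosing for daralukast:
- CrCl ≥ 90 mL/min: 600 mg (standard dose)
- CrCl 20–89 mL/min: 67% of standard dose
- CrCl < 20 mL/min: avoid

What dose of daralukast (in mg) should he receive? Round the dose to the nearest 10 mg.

SCr = 257 / 88.4 = 2.907 mg/dL
CrCl = (140 − 69) × 71.6 / (72 × 2.907) = 5083.6 / 209.30 ≈ 24.3 mL/min
CrCl ≈ 24 mL/min → bracket 20–89 mL/min.
67% of 600 mg = 402 mg → 400 mg

400 mg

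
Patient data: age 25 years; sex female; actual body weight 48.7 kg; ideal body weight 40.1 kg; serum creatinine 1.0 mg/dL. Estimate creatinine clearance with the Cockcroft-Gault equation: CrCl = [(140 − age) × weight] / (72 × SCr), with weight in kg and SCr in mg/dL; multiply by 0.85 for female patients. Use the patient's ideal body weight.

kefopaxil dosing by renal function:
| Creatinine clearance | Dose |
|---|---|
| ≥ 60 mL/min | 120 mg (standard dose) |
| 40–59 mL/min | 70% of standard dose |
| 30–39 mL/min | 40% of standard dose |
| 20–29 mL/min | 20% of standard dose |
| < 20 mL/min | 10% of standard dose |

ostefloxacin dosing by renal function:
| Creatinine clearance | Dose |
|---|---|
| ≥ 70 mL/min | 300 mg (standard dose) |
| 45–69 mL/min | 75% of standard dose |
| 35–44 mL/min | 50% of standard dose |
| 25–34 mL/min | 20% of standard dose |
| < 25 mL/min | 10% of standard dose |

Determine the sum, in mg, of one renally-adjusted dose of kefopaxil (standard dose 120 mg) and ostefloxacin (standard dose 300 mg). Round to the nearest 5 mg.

CrCl = (140 − 25) × 40.1 / (72 × 1) × 0.85 = 4611.5 / 72.00 × 0.85 ≈ 54.4 mL/min
CrCl ≈ 54 mL/min.
kefopaxil: 40–59 mL/min → 70% of 120 mg = 84 mg.
ostefloxacin: 45–69 mL/min → 75% of 300 mg = 225 mg.
Total = 84 + 225 = 309 mg.

310 mg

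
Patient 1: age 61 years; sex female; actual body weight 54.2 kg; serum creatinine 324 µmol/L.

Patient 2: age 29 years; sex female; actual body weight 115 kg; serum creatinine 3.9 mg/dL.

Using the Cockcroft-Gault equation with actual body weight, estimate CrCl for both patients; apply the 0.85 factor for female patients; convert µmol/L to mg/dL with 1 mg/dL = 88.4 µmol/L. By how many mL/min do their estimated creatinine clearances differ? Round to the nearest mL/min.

25 mL/min

Patient 1: SCr = 324 / 88.4 = 3.665 mg/dL
Patient 1: CrCl = (140 − 61) × 54.2 / (72 × 3.665) × 0.85 = 4281.8 / 263.88 × 0.85 ≈ 13.8 mL/min
Patient 2: CrCl = (140 − 29) × 115 / (72 × 3.9) × 0.85 = 12765.0 / 280.80 × 0.85 ≈ 38.6 mL/min
|13.8 − 38.6| = 24.8 mL/min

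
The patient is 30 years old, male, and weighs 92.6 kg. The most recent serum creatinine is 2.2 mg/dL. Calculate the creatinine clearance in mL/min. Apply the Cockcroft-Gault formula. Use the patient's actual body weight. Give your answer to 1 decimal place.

CrCl = (140 − 30) × 92.6 / (72 × 2.2) = 10186.0 / 158.40 ≈ 64.3 mL/min

64.3 mL/min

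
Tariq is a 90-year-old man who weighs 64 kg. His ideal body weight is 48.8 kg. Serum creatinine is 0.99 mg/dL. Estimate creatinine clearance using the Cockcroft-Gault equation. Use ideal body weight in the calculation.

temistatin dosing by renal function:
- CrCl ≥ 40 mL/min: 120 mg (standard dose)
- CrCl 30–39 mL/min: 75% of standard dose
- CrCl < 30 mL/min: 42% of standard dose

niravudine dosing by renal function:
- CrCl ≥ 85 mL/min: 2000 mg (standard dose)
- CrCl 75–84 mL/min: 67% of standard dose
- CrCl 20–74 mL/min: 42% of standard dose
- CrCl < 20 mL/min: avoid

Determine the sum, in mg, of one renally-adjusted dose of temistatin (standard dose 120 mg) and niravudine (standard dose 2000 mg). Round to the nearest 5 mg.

930 mg

CrCl = (140 − 90) × 48.8 / (72 × 0.99) = 2440.0 / 71.28 ≈ 34.2 mL/min
CrCl ≈ 34 mL/min.
temistatin: 30–39 mL/min → 75% of 120 mg = 90 mg.
niravudine: 20–74 mL/min → 42% of 2000 mg = 840 mg.
Total = 90 + 840 = 930 mg.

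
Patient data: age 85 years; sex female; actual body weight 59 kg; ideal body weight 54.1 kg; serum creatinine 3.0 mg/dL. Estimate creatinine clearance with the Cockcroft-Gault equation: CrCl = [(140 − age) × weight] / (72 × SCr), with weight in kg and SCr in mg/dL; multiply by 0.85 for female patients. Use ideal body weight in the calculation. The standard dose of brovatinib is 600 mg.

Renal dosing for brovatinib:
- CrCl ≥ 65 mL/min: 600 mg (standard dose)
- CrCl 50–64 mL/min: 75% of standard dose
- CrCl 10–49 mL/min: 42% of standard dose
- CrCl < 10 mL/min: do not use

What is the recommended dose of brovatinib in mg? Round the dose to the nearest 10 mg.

CrCl = (140 − 85) × 54.1 / (72 × 3) × 0.85 = 2975.5 / 216.00 × 0.85 ≈ 11.7 mL/min
CrCl ≈ 12 mL/min → bracket 10–49 mL/min.
42% of 600 mg = 252 mg → 250 mg

250 mg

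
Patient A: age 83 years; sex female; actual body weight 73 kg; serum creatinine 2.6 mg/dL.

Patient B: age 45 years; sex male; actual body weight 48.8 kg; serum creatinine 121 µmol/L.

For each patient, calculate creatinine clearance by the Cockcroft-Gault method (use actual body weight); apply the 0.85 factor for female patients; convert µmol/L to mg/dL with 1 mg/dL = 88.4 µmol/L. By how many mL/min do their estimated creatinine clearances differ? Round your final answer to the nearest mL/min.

28 mL/min

Patient A: CrCl = (140 − 83) × 73 / (72 × 2.6) × 0.85 = 4161.0 / 187.20 × 0.85 ≈ 18.9 mL/min
Patient B: SCr = 121 / 88.4 = 1.369 mg/dL
Patient B: CrCl = (140 − 45) × 48.8 / (72 × 1.369) = 4636.0 / 98.57 ≈ 47.0 mL/min
|18.9 − 47.0| = 28.1 mL/min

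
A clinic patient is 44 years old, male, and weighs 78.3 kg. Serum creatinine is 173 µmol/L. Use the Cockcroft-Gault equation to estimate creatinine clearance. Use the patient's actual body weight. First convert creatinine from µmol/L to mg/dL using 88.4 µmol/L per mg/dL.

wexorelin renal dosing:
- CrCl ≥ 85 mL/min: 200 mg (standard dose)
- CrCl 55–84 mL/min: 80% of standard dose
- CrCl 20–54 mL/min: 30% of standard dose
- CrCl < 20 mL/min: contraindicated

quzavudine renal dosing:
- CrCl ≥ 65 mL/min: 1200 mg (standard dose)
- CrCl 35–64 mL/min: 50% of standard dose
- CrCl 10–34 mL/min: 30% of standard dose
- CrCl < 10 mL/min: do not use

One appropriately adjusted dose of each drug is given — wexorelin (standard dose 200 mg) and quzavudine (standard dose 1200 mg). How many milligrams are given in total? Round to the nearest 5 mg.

660 mg

SCr = 173 / 88.4 = 1.957 mg/dL
CrCl = (140 − 44) × 78.3 / (72 × 1.957) = 7516.8 / 140.90 ≈ 53.3 mL/min
CrCl ≈ 53 mL/min.
wexorelin: 20–54 mL/min → 30% of 200 mg = 60 mg.
quzavudine: 35–64 mL/min → 50% of 1200 mg = 600 mg.
Total = 60 + 600 = 660 mg.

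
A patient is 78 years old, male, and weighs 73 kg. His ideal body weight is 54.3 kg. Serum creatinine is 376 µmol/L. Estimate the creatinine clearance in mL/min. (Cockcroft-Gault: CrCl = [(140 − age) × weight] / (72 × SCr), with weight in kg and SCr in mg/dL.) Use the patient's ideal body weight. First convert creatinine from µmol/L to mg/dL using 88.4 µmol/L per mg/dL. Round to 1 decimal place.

11.0 mL/min

SCr = 376 / 88.4 = 4.253 mg/dL
CrCl = (140 − 78) × 54.3 / (72 × 4.253) = 3366.6 / 306.22 ≈ 11.0 mL/min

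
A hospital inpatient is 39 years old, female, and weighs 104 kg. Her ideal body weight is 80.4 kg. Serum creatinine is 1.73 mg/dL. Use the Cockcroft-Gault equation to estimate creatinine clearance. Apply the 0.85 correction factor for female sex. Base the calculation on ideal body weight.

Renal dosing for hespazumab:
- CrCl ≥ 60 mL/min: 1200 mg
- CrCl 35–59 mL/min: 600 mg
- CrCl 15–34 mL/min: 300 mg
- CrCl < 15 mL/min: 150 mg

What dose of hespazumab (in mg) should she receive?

CrCl = (140 − 39) × 80.4 / (72 × 1.73) × 0.85 = 8120.4 / 124.56 × 0.85 ≈ 55.4 mL/min
CrCl ≈ 55 mL/min → bracket 35–59 mL/min.
Dose for this bracket: 600 mg.

600 mg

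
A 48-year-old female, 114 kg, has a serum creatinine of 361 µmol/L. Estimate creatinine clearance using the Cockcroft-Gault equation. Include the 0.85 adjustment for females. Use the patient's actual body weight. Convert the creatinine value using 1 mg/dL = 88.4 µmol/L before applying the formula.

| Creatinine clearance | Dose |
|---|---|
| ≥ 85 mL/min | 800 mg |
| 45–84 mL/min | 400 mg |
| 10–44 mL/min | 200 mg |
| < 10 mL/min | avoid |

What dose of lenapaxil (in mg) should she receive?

200 mg

SCr = 361 / 88.4 = 4.084 mg/dL
CrCl = (140 − 48) × 114 / (72 × 4.084) × 0.85 = 10488.0 / 294.05 × 0.85 ≈ 30.3 mL/min
CrCl ≈ 30 mL/min → bracket 10–44 mL/min.
Dose for this bracket: 200 mg.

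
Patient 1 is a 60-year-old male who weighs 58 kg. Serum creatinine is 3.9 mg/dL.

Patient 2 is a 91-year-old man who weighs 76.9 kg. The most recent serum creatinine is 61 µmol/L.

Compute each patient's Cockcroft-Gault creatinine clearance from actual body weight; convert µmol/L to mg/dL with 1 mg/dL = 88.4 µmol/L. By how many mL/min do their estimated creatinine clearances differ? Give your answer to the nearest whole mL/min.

Patient 1: CrCl = (140 − 60) × 58 / (72 × 3.9) = 4640.0 / 280.80 ≈ 16.5 mL/min
Patient 2: SCr = 61 / 88.4 = 0.69 mg/dL
Patient 2: CrCl = (140 − 91) × 76.9 / (72 × 0.69) = 3768.1 / 49.68 ≈ 75.8 mL/min
|16.5 − 75.8| = 59.3 mL/min

59 mL/min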